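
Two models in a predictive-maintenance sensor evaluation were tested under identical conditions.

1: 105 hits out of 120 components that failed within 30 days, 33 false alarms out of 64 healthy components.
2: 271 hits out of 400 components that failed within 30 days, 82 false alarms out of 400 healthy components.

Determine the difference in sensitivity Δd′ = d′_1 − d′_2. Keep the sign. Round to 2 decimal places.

Δd′ = -0.17

1: z(0.8750) = 1.150, z(0.5156) = 0.039, d' = 1.111
2: z(0.6775) = 0.461, z(0.2050) = -0.824, d' = 1.285
Δd' = d'_1 − d'_2 = 1.111 − 1.285 = -0.174
2 has the higher sensitivity.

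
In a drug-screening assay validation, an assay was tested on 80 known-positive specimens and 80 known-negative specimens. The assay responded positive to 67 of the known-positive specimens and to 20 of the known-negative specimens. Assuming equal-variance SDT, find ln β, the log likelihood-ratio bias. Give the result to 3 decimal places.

ln β = -0.257

H = 67/80 = 0.8375
FA = 20/80 = 0.2500
z(0.8375) = 0.9842, z(0.2500) = -0.6745
ln β = −½·[z(H)² − z(FA)²] = −0.5 × (0.9686 − 0.4550) = -0.2568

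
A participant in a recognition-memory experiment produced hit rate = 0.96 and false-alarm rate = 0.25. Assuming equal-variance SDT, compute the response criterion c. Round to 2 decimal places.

z(H) = 1.751
z(FA) = -0.674
c = −½·[z(H) + z(FA)] = −0.5 × (1.751 + (-0.674)) = -0.5385
c < 0: the participant has a liberal response bias.

c = -0.54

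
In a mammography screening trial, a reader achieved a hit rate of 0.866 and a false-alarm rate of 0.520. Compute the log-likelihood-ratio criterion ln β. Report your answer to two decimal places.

z(H) = 1.108
z(FA) = 0.050
ln β = −½·[z(H)² − z(FA)²] = −0.5 × (1.228 − 0.003) = -0.6125

ln β = -0.61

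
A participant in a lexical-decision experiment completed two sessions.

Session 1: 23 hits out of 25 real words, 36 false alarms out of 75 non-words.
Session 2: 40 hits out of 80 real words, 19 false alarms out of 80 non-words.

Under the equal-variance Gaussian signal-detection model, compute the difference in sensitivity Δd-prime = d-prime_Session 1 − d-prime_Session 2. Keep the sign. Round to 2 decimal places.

Session 1: z(0.9200) = 1.405, z(0.4800) = -0.050, d' = 1.455
Session 2: z(0.5000) = 0.000, z(0.2375) = -0.714, d' = 0.714
Δd' = d'_Session 1 − d'_Session 2 = 1.455 − 0.714 = 0.741
Session 1 has the higher sensitivity.

Δd-prime = 0.74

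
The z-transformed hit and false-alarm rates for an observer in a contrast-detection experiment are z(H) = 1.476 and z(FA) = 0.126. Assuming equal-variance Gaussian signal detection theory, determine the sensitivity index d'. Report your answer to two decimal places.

d' = z(H) − z(FA) = 1.476 − 0.126 = 1.350

d' = 1.35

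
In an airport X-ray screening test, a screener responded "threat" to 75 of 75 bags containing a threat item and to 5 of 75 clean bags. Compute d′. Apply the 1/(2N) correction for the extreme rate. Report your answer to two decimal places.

d′ = 3.98

The hit rate is 75/75 = 1, so apply the 1/(2N) correction: H → 1 − 1/(2·75) = 0.99333.
z(H) = z(0.99333) = 2.475
z(FA) = z(0.06667) = -1.501
d' = 2.475 − (-1.501) = 3.976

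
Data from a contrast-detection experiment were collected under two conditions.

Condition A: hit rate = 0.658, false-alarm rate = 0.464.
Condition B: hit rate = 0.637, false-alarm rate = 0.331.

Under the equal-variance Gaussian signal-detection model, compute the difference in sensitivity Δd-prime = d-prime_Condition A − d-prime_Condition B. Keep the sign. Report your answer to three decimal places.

Δd-prime = -0.290

Condition A: z(0.658) = 0.4070, z(0.464) = -0.0904, d' = 0.4974
Condition B: z(0.637) = 0.3505, z(0.331) = -0.4372, d' = 0.7877
Δd' = d'_Condition A − d'_Condition B = 0.4974 − 0.7877 = -0.2903
Condition B has the higher sensitivity.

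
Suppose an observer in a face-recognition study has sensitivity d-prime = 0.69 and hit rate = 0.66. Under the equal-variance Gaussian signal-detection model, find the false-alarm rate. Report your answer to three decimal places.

z(hit rate) = z(0.66) = 0.4125
z(FA) = z(H) − d' = 0.4125 − 0.69 = -0.2775
false-alarm rate = Φ(-0.2775) = 0.3907

false-alarm rate = 0.391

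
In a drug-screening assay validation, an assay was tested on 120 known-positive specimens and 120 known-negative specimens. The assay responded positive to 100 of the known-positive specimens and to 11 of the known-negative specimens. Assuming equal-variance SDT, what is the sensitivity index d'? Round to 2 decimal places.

H = 100/120 = 0.8333
FA = 11/120 = 0.0917
z(H) = 0.967
z(FA) = -1.330
d' = z(H) − z(FA) = 0.967 − (-1.330) = 2.297

d' = 2.30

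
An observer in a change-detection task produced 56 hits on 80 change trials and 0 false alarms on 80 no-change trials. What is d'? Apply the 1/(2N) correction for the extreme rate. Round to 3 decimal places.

The false-alarm rate is 0/80 = 0, so apply the 1/(2N) correction: FA → 1/(2·80) = 0.00625.
z(H) = z(0.70000) = 0.5244
z(FA) = z(0.00625) = -2.4977
d' = 0.5244 − (-2.4977) = 3.0221

d' = 3.022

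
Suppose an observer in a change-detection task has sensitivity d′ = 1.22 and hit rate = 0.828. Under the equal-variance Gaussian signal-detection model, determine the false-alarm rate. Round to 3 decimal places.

false-alarm rate = 0.392

z(hit rate) = z(0.828) = 0.9463
z(FA) = z(H) − d' = 0.9463 − 1.22 = -0.2737
false-alarm rate = Φ(-0.2737) = 0.3922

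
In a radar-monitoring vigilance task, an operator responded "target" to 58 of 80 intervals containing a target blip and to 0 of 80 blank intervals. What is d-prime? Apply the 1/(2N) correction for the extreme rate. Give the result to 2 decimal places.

The false-alarm rate is 0/80 = 0, so apply the 1/(2N) correction: FA → 1/(2·80) = 0.00625.
z(H) = z(0.72500) = 0.598
z(FA) = z(0.00625) = -2.498
d' = 0.598 − (-2.498) = 3.096

d-prime = 3.10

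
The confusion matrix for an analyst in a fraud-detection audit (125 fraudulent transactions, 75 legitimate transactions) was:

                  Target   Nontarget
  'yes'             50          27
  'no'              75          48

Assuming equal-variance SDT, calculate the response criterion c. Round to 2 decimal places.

c = 0.31

H = 50/125 = 0.4000
FA = 27/75 = 0.3600
Φ⁻¹(H) = -0.253
Φ⁻¹(FA) = -0.358
c = −½·[z(H) + z(FA)] = −0.5 × (-0.253 + (-0.358)) = 0.3055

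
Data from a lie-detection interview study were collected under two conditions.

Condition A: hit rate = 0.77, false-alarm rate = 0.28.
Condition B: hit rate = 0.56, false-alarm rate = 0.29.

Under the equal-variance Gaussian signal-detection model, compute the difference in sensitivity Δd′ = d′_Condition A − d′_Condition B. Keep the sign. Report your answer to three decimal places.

Condition A: z(0.77) = 0.7388, z(0.28) = -0.5828, d' = 1.3216
Condition B: z(0.56) = 0.1510, z(0.29) = -0.5534, d' = 0.7044
Δd' = d'_Condition A − d'_Condition B = 1.3216 − 0.7044 = 0.6172
Condition A has the higher sensitivity.

Δd′ = 0.617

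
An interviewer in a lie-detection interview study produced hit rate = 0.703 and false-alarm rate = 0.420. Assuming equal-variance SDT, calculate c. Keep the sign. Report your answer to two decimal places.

c = -0.17

z(H) = 0.5330
z(FA) = -0.2019
c = −½·[z(H) + z(FA)] = −0.5 × (0.5330 + (-0.2019)) = -0.16555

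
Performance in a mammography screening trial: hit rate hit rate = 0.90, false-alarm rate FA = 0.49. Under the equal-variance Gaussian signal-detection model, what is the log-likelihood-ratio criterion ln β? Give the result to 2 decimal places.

z(0.90) = 1.282, z(0.49) = -0.025
ln β = −½·[z(H)² − z(FA)²] = −0.5 × (1.644 − 0.001) = -0.8215

ln β = -0.82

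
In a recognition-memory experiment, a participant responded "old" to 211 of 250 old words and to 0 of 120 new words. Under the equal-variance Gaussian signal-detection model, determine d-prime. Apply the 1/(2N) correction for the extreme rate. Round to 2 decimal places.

The false-alarm rate is 0/120 = 0, so apply the 1/(2N) correction: FA → 1/(2·120) = 0.00417.
z(H) = z(0.84400) = 1.011
z(FA) = z(0.00417) = -2.638
d' = 1.011 − (-2.638) = 3.649

d-prime = 3.65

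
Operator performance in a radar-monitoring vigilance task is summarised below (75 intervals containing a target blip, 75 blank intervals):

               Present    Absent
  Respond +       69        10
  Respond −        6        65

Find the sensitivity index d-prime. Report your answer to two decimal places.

H = 69/75 = 0.9200
FA = 10/75 = 0.1333
Φ⁻¹(H) = 1.405
Φ⁻¹(FA) = -1.111
d' = z(H) − z(FA) = 1.405 − (-1.111) = 2.516

d-prime = 2.52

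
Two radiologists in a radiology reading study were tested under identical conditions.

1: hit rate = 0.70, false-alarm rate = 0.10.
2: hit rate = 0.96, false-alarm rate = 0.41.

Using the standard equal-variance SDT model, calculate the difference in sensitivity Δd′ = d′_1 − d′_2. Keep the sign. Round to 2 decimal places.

Δd′ = -0.17

1: z(0.70) = 0.524, z(0.10) = -1.282, d' = 1.806
2: z(0.96) = 1.751, z(0.41) = -0.228, d' = 1.979
Δd' = d'_1 − d'_2 = 1.806 − 1.979 = -0.173
2 has the higher sensitivity.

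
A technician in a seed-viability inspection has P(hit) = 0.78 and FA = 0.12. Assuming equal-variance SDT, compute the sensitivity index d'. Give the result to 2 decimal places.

Φ⁻¹(H) = Φ⁻¹(0.78) = 0.772
Φ⁻¹(FA) = Φ⁻¹(0.12) = -1.175
d' = z(H) − z(FA) = 0.772 − (-1.175) = 1.947

d' = 1.95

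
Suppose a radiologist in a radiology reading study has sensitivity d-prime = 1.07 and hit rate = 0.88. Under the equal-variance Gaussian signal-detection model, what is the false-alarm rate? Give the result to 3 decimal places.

z(hit rate) = z(0.88) = 1.1750
z(FA) = z(H) − d' = 1.1750 − 1.07 = 0.1050
false-alarm rate = Φ(0.1050) = 0.5418

false-alarm rate = 0.542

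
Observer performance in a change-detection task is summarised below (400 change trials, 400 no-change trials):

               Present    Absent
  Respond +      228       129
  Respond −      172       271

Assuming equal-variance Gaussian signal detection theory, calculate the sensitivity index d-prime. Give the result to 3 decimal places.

d-prime = 0.637

H = 228/400 = 0.5700
FA = 129/400 = 0.3225
Φ⁻¹(0.5700) = 0.1764, Φ⁻¹(0.3225) = -0.4607
d' = z(H) − z(FA) = 0.1764 − (-0.4607) = 0.6371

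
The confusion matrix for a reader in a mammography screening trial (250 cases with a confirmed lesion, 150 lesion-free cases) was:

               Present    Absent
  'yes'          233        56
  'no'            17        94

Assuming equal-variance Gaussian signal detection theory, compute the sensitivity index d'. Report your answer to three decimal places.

H = 233/250 = 0.9320
FA = 56/150 = 0.3733
Φ⁻¹(H) = Φ⁻¹(0.9320) = 1.4909
Φ⁻¹(FA) = Φ⁻¹(0.3733) = -0.3231
d' = z(H) − z(FA) = 1.4909 − (-0.3231) = 1.8140

d' = 1.814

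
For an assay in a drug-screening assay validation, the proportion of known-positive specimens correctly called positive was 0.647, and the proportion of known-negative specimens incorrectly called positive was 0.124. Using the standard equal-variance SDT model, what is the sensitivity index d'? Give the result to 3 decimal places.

z(0.647) = 0.3772, z(0.124) = -1.1552
d' = z(H) − z(FA) = 0.3772 − (-1.1552) = 1.5324

d' = 1.532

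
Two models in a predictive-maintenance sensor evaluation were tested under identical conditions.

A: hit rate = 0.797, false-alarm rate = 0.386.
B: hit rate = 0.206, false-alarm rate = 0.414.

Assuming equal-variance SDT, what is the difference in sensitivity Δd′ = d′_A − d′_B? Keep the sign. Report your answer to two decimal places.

A: z(0.797) = 0.831, z(0.386) = -0.290, d' = 1.121
B: z(0.206) = -0.820, z(0.414) = -0.217, d' = -0.603
Δd' = d'_A − d'_B = 1.121 − (-0.603) = 1.724
A has the higher sensitivity.

Δd′ = 1.72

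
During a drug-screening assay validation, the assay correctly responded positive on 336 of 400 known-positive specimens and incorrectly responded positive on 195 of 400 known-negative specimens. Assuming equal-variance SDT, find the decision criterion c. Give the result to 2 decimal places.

c = -0.48

H = 336/400 = 0.8400
FA = 195/400 = 0.4875
Φ⁻¹(0.8400) = 0.9945, Φ⁻¹(0.4875) = -0.0313
c = −½·[z(H) + z(FA)] = −0.5 × (0.9945 + (-0.0313)) = -0.4816
c < 0: the assay has a liberal response bias.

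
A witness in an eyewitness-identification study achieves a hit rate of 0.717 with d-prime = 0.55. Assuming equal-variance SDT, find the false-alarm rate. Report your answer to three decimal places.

false-alarm rate = 0.510

z(hit rate) = z(0.717) = 0.5740
z(FA) = z(H) − d' = 0.5740 − 0.55 = 0.0240
false-alarm rate = Φ(0.0240) = 0.5096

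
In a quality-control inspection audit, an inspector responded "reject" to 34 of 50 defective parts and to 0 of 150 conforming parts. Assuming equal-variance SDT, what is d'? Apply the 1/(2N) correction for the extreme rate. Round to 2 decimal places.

The false-alarm rate is 0/150 = 0, so apply the 1/(2N) correction: FA → 1/(2·150) = 0.00333.
z(H) = z(0.68000) = 0.468
z(FA) = z(0.00333) = -2.713
d' = 0.468 − (-2.713) = 3.181

d' = 3.18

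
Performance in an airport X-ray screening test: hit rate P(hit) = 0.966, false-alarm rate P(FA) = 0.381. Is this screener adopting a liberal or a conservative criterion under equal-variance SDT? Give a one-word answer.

z(H) = 1.825, z(FA) = -0.303
c = −½·(z(H) + z(FA)) = -0.761
c < 0 → liberal criterion (biased toward responding “yes”).

liberal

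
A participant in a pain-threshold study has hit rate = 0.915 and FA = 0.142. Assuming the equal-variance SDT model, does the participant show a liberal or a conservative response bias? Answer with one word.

z(H) = 1.372, z(FA) = -1.071
c = −½·(z(H) + z(FA)) = -0.1505
c < 0 → liberal criterion (biased toward responding “yes”).

liberal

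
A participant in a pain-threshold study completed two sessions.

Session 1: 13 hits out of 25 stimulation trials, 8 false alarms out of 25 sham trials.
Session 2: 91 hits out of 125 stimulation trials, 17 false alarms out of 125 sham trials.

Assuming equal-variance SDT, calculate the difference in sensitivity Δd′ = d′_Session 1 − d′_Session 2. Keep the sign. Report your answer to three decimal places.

Session 1: z(0.5200) = 0.0502, z(0.3200) = -0.4677, d' = 0.5179
Session 2: z(0.7280) = 0.6068, z(0.1360) = -1.0985, d' = 1.7053
Δd' = d'_Session 1 − d'_Session 2 = 0.5179 − 1.7053 = -1.1874
Session 2 has the higher sensitivity.

Δd′ = -1.187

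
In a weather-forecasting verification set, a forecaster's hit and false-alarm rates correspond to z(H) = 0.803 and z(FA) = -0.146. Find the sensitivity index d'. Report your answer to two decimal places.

d' = 0.95

d' = z(H) − z(FA) = 0.803 − (-0.146) = 0.949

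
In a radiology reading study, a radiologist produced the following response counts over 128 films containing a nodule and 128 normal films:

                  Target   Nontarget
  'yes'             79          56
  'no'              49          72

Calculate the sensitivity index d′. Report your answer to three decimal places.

H = 79/128 = 0.6172
FA = 56/128 = 0.4375
z(H) = 0.2981
z(FA) = -0.1573
d' = z(H) − z(FA) = 0.2981 − (-0.1573) = 0.4554

d′ = 0.455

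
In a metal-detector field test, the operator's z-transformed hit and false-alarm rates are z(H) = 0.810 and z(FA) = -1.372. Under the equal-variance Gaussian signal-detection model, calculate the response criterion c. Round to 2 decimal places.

c = −½·[z(H) + z(FA)] = −½·(0.810 + (-1.372)) = 0.281

c = 0.28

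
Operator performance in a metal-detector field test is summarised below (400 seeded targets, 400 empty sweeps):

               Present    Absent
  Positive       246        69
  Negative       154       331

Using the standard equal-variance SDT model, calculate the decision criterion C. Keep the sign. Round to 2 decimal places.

H = 246/400 = 0.6150
FA = 69/400 = 0.1725
z(H) = z(0.6150) = 0.292
z(FA) = z(0.1725) = -0.944
c = −½·[z(H) + z(FA)] = −0.5 × (0.292 + (-0.944)) = 0.326

C = 0.33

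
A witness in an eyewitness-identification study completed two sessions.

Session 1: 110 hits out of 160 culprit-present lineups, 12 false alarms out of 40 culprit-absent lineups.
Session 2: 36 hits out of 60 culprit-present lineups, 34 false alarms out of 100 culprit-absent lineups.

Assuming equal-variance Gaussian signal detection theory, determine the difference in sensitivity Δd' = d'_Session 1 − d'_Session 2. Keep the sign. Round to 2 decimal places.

Δd' = 0.35

Session 1: z(0.6875) = 0.489, z(0.3000) = -0.524, d' = 1.013
Session 2: z(0.6000) = 0.253, z(0.3400) = -0.412, d' = 0.665
Δd' = d'_Session 1 − d'_Session 2 = 1.013 − 0.665 = 0.348
Session 1 has the higher sensitivity.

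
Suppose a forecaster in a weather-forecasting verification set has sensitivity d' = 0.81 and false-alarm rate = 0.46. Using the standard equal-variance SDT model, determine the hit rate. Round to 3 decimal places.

z(false-alarm rate) = z(0.46) = -0.1004
z(H) = z(FA) + d' = -0.1004 + 0.81 = 0.7096
hit rate = Φ(0.7096) = 0.7610

hit rate = 0.761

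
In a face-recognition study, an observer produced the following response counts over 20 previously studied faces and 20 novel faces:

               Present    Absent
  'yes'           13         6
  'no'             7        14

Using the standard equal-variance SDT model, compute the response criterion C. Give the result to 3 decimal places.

C = 0.070

H = 13/20 = 0.6500
FA = 6/20 = 0.3000
Φ⁻¹(H) = Φ⁻¹(0.6500) = 0.3853
Φ⁻¹(FA) = Φ⁻¹(0.3000) = -0.5244
c = −½·[z(H) + z(FA)] = −0.5 × (0.3853 + (-0.5244)) = 0.06955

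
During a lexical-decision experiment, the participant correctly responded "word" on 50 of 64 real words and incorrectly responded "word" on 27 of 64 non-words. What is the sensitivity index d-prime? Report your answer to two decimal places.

H = 50/64 = 0.7812
FA = 27/64 = 0.4219
z(0.7812) = 0.776, z(0.4219) = -0.197
d' = z(H) − z(FA) = 0.776 − (-0.197) = 0.973

d-prime = 0.97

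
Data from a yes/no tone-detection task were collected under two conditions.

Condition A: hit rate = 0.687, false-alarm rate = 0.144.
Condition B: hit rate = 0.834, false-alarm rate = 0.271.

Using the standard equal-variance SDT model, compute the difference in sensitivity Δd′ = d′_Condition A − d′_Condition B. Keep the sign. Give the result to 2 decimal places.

Δd′ = -0.03

Condition A: z(0.687) = 0.487, z(0.144) = -1.063, d' = 1.550
Condition B: z(0.834) = 0.970, z(0.271) = -0.610, d' = 1.580
Δd' = d'_Condition A − d'_Condition B = 1.550 − 1.580 = -0.030
Condition B has the higher sensitivity.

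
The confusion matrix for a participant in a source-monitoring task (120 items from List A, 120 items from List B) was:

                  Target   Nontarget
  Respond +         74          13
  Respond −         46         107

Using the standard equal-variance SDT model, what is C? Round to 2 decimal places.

H = 74/120 = 0.6167
FA = 13/120 = 0.1083
Φ⁻¹(H) = Φ⁻¹(0.6167) = 0.2968
Φ⁻¹(FA) = Φ⁻¹(0.1083) = -1.2356
c = −½·[z(H) + z(FA)] = −0.5 × (0.2968 + (-1.2356)) = 0.4694

C = 0.47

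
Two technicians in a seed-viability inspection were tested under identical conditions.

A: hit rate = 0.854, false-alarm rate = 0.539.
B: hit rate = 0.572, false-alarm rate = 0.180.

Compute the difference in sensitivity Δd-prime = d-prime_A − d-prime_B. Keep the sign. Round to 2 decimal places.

Δd-prime = -0.14

A: z(0.854) = 1.054, z(0.539) = 0.098, d' = 0.956
B: z(0.572) = 0.181, z(0.180) = -0.915, d' = 1.096
Δd' = d'_A − d'_B = 0.956 − 1.096 = -0.140
B has the higher sensitivity.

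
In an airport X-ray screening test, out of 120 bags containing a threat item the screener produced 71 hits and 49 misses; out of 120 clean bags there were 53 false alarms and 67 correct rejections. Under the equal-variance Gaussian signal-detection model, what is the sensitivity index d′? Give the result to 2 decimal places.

d′ = 0.38

H = 71/120 = 0.5917
FA = 53/120 = 0.4417
z(H) = 0.2319
z(FA) = -0.1467
d' = z(H) − z(FA) = 0.2319 − (-0.1467) = 0.3786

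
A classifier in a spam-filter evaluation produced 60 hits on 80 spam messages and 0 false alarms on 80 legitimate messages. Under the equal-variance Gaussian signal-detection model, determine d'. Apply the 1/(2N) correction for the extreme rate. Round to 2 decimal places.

d' = 3.17

The false-alarm rate is 0/80 = 0, so apply the 1/(2N) correction: FA → 1/(2·80) = 0.00625.
z(H) = z(0.75000) = 0.674
z(FA) = z(0.00625) = -2.498
d' = 0.674 − (-2.498) = 3.172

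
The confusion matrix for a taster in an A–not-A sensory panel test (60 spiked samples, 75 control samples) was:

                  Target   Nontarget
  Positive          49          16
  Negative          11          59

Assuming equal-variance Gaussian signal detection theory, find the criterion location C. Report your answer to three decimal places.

H = 49/60 = 0.8167
FA = 16/75 = 0.2133
z(H) = z(0.8167) = 0.9029
z(FA) = z(0.2133) = -0.7950
c = −½·[z(H) + z(FA)] = −0.5 × (0.9029 + (-0.7950)) = -0.05395
c < 0: the taster has a liberal response bias.

C = -0.054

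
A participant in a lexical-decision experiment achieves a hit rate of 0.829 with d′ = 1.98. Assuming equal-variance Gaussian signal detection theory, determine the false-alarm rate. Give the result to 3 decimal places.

z(hit rate) = z(0.829) = 0.9502
z(FA) = z(H) − d' = 0.9502 − 1.98 = -1.0298
false-alarm rate = Φ(-1.0298) = 0.1516

false-alarm rate = 0.152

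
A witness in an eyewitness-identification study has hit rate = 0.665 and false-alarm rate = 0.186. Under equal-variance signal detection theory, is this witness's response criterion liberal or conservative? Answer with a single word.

conservative

z(H) = 0.426, z(FA) = -0.893
c = −½·(z(H) + z(FA)) = 0.2335
c > 0 → conservative criterion (biased toward responding “no”).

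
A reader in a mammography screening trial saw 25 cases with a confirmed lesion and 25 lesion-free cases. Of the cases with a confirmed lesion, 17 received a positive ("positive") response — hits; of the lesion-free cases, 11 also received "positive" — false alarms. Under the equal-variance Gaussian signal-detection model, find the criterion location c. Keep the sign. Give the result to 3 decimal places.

H = 17/25 = 0.6800
FA = 11/25 = 0.4400
z(H) = 0.4677
z(FA) = -0.1510
c = −½·[z(H) + z(FA)] = −0.5 × (0.4677 + (-0.1510)) = -0.15835

c = -0.158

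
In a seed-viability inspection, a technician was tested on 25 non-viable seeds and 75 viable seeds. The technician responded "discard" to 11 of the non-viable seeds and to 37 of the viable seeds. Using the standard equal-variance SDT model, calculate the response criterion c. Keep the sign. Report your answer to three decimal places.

c = 0.084

H = 11/25 = 0.4400
FA = 37/75 = 0.4933
Φ⁻¹(H) = Φ⁻¹(0.4400) = -0.1510
Φ⁻¹(FA) = Φ⁻¹(0.4933) = -0.0168
c = −½·[z(H) + z(FA)] = −0.5 × (-0.1510 + (-0.0168)) = 0.0839
c > 0: the technician has a conservative response bias.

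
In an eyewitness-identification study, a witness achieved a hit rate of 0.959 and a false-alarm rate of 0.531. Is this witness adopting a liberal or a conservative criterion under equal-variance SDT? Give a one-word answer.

z(H) = 1.739, z(FA) = 0.078
c = −½·(z(H) + z(FA)) = -0.9085
c < 0 → liberal criterion (biased toward responding “yes”).

liberal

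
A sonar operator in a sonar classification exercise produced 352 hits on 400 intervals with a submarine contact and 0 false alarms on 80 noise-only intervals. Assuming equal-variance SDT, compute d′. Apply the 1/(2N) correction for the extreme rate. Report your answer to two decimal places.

d′ = 3.67

The false-alarm rate is 0/80 = 0, so apply the 1/(2N) correction: FA → 1/(2·80) = 0.00625.
z(H) = z(0.88000) = 1.175
z(FA) = z(0.00625) = -2.498
d' = 1.175 − (-2.498) = 3.673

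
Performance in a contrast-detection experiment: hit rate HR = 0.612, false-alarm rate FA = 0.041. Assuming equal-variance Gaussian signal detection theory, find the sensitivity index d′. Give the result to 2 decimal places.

d′ = 2.02

z(H) = z(0.612) = 0.285
z(FA) = z(0.041) = -1.739
d' = z(H) − z(FA) = 0.285 − (-1.739) = 2.024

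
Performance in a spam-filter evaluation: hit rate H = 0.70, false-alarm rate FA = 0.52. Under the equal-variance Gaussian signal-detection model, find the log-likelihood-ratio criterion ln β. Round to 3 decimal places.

z(H) = 0.5244
z(FA) = 0.0502
ln β = −½·[z(H)² − z(FA)²] = −0.5 × (0.2750 − 0.0025) = -0.13625

ln β = -0.136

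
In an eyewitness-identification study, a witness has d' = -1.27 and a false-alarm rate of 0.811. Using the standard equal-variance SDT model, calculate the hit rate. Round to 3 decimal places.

z(false-alarm rate) = z(0.811) = 0.8816
z(H) = z(FA) + d' = 0.8816 + (-1.27) = -0.3884
hit rate = Φ(-0.3884) = 0.3489

hit rate = 0.349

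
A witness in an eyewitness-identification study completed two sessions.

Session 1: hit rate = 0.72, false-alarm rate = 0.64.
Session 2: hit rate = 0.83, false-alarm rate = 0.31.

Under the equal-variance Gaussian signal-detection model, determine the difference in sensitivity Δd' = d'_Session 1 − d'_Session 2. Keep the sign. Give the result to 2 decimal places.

Δd' = -1.23

Session 1: z(0.72) = 0.583, z(0.64) = 0.358, d' = 0.225
Session 2: z(0.83) = 0.954, z(0.31) = -0.496, d' = 1.450
Δd' = d'_Session 1 − d'_Session 2 = 0.225 − 1.450 = -1.225
Session 2 has the higher sensitivity.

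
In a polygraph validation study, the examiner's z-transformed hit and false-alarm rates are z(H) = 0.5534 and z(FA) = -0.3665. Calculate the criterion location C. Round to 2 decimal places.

c = −½·[z(H) + z(FA)] = −½·(0.5534 + (-0.3665)) = -0.09345

C = -0.09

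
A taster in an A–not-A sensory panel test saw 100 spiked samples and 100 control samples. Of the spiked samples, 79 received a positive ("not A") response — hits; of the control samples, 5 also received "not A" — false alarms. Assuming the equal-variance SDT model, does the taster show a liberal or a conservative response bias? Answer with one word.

z(H) = 0.806, z(FA) = -1.645
c = −½·(z(H) + z(FA)) = 0.4195
c > 0 → conservative criterion (biased toward responding “no”).

conservative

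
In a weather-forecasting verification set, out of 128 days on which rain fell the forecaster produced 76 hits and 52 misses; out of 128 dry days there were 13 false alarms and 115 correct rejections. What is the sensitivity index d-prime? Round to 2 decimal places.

d-prime = 1.51

H = 76/128 = 0.5938
FA = 13/128 = 0.1016
z(H) = 0.237
z(FA) = -1.272
d' = z(H) − z(FA) = 0.237 − (-1.272) = 1.509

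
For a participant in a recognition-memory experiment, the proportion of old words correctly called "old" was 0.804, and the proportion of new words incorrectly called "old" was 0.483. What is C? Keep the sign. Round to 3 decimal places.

z(H) = 0.8560
z(FA) = -0.0426
c = −½·[z(H) + z(FA)] = −0.5 × (0.8560 + (-0.0426)) = -0.4067
c < 0: the participant has a liberal response bias.

C = -0.407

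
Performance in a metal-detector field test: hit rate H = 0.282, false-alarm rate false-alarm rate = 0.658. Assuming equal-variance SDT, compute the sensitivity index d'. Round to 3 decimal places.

d' = -0.984

z(H) = -0.5769
z(FA) = 0.4070
d' = z(H) − z(FA) = -0.5769 − 0.4070 = -0.9839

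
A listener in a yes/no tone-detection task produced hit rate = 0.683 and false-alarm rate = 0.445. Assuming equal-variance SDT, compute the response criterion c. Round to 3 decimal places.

z(H) = z(0.683) = 0.4761
z(FA) = z(0.445) = -0.1383
c = −½·[z(H) + z(FA)] = −0.5 × (0.4761 + (-0.1383)) = -0.1689
c < 0: the listener has a liberal response bias.

c = -0.169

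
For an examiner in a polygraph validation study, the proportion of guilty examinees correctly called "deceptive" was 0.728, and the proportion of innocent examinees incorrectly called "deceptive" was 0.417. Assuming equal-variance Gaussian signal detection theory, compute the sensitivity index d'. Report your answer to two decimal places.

z(H) = z(0.728) = 0.607
z(FA) = z(0.417) = -0.210
d' = z(H) − z(FA) = 0.607 − (-0.210) = 0.817

d' = 0.82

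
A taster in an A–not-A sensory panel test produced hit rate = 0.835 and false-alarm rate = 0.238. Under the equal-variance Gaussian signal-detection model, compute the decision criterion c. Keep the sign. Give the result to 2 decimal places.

z(H) = 0.974
z(FA) = -0.713
c = −½·[z(H) + z(FA)] = −0.5 × (0.974 + (-0.713)) = -0.1305

c = -0.13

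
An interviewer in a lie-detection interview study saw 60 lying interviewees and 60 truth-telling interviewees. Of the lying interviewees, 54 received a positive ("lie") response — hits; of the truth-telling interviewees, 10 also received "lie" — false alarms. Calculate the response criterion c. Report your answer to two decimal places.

c = -0.16

H = 54/60 = 0.9000
FA = 10/60 = 0.1667
Φ⁻¹(H) = Φ⁻¹(0.9000) = 1.282
Φ⁻¹(FA) = Φ⁻¹(0.1667) = -0.967
c = −½·[z(H) + z(FA)] = −0.5 × (1.282 + (-0.967)) = -0.1575
c < 0: the interviewer has a liberal response bias.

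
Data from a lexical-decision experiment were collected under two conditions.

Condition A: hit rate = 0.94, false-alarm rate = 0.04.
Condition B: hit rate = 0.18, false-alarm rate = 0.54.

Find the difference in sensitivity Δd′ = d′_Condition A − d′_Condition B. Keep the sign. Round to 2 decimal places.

Δd′ = 4.32

Condition A: z(0.94) = 1.555, z(0.04) = -1.751, d' = 3.306
Condition B: z(0.18) = -0.915, z(0.54) = 0.100, d' = -1.015
Δd' = d'_Condition A − d'_Condition B = 3.306 − (-1.015) = 4.321
Condition A has the higher sensitivity.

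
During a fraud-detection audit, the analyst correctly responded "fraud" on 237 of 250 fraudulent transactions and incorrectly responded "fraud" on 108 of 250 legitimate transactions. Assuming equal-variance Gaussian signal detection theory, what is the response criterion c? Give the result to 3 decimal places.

H = 237/250 = 0.9480
FA = 108/250 = 0.4320
Φ⁻¹(0.9480) = 1.6258, Φ⁻¹(0.4320) = -0.1713
c = −½·[z(H) + z(FA)] = −0.5 × (1.6258 + (-0.1713)) = -0.72725
c < 0: the analyst has a liberal response bias.

c = -0.727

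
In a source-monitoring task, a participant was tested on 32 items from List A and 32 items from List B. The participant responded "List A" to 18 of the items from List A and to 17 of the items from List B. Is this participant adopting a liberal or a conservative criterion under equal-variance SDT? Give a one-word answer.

liberal

z(H) = 0.157, z(FA) = 0.078
c = −½·(z(H) + z(FA)) = -0.1175
c < 0 → liberal criterion (biased toward responding “yes”).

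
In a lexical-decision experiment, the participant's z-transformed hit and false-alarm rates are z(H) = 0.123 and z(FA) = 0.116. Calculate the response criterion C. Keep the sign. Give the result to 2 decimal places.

C = -0.12

c = −½·[z(H) + z(FA)] = −½·(0.123 + 0.116) = -0.1195
c < 0: the participant has a liberal response bias.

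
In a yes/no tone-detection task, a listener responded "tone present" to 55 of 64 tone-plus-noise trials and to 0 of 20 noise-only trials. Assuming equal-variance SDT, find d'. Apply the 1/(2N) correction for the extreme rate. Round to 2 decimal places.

d' = 3.04

The false-alarm rate is 0/20 = 0, so apply the 1/(2N) correction: FA → 1/(2·20) = 0.02500.
z(H) = z(0.85938) = 1.078
z(FA) = z(0.02500) = -1.960
d' = 1.078 − (-1.960) = 3.038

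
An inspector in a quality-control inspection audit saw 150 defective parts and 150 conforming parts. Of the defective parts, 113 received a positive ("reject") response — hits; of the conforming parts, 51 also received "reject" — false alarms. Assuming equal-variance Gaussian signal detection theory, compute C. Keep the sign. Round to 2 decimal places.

H = 113/150 = 0.7533
FA = 51/150 = 0.3400
z(H) = z(0.7533) = 0.685
z(FA) = z(0.3400) = -0.412
c = −½·[z(H) + z(FA)] = −0.5 × (0.685 + (-0.412)) = -0.1365
c < 0: the inspector has a liberal response bias.

C = -0.14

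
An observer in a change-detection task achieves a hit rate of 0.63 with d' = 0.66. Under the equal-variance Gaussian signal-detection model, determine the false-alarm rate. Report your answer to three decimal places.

false-alarm rate = 0.371

z(hit rate) = z(0.63) = 0.3319
z(FA) = z(H) − d' = 0.3319 − 0.66 = -0.3281
false-alarm rate = Φ(-0.3281) = 0.3714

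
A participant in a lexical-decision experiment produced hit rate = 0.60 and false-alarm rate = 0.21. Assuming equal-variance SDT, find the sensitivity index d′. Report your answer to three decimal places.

d′ = 1.060

z(H) = 0.2533
z(FA) = -0.8064
d' = z(H) − z(FA) = 0.2533 − (-0.8064) = 1.0597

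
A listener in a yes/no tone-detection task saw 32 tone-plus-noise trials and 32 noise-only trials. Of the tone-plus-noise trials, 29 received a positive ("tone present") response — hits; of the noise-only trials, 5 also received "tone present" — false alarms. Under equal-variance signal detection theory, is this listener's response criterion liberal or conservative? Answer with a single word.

liberal

z(H) = 1.318, z(FA) = -1.010
c = −½·(z(H) + z(FA)) = -0.154
c < 0 → liberal criterion (biased toward responding “yes”).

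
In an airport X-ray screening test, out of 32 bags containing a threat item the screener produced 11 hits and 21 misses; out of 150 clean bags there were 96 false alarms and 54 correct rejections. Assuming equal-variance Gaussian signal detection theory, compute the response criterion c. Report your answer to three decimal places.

H = 11/32 = 0.3438
FA = 96/150 = 0.6400
Φ⁻¹(H) = -0.4021
Φ⁻¹(FA) = 0.3585
c = −½·[z(H) + z(FA)] = −0.5 × (-0.4021 + 0.3585) = 0.0218

c = 0.022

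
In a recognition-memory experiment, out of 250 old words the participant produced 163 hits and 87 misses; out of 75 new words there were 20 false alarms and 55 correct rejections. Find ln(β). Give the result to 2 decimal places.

H = 163/250 = 0.6520
FA = 20/75 = 0.2667
z(H) = z(0.6520) = 0.391
z(FA) = z(0.2667) = -0.623
ln β = −½·[z(H)² − z(FA)²] = −0.5 × (0.153 − 0.388) = 0.1175

ln β = 0.12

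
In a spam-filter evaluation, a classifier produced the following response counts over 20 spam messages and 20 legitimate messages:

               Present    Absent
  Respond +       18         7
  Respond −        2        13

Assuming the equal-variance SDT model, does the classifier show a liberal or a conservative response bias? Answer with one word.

z(H) = 1.282, z(FA) = -0.385
c = −½·(z(H) + z(FA)) = -0.4485
c < 0 → liberal criterion (biased toward responding “yes”).

liberal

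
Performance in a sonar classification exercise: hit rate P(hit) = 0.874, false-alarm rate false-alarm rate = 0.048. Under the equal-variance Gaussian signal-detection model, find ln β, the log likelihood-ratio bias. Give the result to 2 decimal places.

Φ⁻¹(0.874) = 1.146, Φ⁻¹(0.048) = -1.665
ln β = −½·[z(H)² − z(FA)²] = −0.5 × (1.313 − 2.772) = 0.7295

ln β = 0.73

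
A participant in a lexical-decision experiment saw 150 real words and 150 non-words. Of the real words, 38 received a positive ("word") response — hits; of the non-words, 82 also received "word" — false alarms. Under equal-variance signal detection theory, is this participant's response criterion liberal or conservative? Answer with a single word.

conservative

z(H) = -0.664, z(FA) = 0.117
c = −½·(z(H) + z(FA)) = 0.2735
c > 0 → conservative criterion (biased toward responding “no”).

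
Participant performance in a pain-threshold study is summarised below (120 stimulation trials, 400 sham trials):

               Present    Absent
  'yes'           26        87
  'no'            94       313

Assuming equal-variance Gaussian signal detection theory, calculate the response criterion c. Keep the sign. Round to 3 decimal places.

c = 0.782

H = 26/120 = 0.2167
FA = 87/400 = 0.2175
Φ⁻¹(H) = -0.7834
Φ⁻¹(FA) = -0.7807
c = −½·[z(H) + z(FA)] = −0.5 × (-0.7834 + (-0.7807)) = 0.78205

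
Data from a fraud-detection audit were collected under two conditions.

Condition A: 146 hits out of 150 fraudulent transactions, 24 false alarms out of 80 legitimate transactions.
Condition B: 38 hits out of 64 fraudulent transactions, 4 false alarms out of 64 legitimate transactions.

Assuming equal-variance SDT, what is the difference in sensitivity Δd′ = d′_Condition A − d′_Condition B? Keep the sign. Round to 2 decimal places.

Condition A: z(0.9733) = 1.932, z(0.3000) = -0.524, d' = 2.456
Condition B: z(0.5938) = 0.237, z(0.0625) = -1.534, d' = 1.771
Δd' = d'_Condition A − d'_Condition B = 2.456 − 1.771 = 0.685
Condition A has the higher sensitivity.

Δd′ = 0.69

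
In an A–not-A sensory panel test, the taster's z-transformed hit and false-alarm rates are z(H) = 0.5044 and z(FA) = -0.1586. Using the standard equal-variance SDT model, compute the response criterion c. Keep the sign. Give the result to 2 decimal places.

c = −½·[z(H) + z(FA)] = −½·(0.5044 + (-0.1586)) = -0.1729
c < 0: the taster has a liberal response bias.

c = -0.17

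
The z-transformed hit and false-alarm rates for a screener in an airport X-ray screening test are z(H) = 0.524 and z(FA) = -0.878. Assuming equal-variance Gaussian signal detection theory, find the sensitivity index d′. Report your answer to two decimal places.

d' = z(H) − z(FA) = 0.524 − (-0.878) = 1.402

d′ = 1.40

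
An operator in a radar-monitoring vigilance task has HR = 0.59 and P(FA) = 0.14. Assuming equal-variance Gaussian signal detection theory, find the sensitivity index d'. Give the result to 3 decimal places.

d' = 1.308

z(H) = z(0.59) = 0.2275
z(FA) = z(0.14) = -1.0803
d' = z(H) − z(FA) = 0.2275 − (-1.0803) = 1.3078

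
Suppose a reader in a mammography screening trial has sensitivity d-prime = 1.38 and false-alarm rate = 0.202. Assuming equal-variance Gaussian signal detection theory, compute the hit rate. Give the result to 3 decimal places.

z(false-alarm rate) = z(0.202) = -0.8345
z(H) = z(FA) + d' = -0.8345 + 1.38 = 0.5455
hit rate = Φ(0.5455) = 0.7073

hit rate = 0.707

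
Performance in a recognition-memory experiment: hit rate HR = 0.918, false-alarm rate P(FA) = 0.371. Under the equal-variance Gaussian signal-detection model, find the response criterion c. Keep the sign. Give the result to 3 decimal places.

z(H) = z(0.918) = 1.3917
z(FA) = z(0.371) = -0.3292
c = −½·[z(H) + z(FA)] = −0.5 × (1.3917 + (-0.3292)) = -0.53125

c = -0.531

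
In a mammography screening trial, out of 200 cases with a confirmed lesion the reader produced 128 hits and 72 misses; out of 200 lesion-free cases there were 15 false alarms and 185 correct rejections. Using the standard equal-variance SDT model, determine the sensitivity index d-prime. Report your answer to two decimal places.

d-prime = 1.80

H = 128/200 = 0.6400
FA = 15/200 = 0.0750
Φ⁻¹(H) = 0.3585
Φ⁻¹(FA) = -1.4395
d' = z(H) − z(FA) = 0.3585 − (-1.4395) = 1.7980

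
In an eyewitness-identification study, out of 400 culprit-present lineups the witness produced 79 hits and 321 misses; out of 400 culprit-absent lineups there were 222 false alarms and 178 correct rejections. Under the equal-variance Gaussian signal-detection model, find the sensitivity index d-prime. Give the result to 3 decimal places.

d-prime = -0.989

H = 79/400 = 0.1975
FA = 222/400 = 0.5550
Φ⁻¹(H) = -0.8506
Φ⁻¹(FA) = 0.1383
d' = z(H) − z(FA) = -0.8506 − 0.1383 = -0.9889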